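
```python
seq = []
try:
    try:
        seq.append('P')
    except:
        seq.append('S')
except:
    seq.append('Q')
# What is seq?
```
['P']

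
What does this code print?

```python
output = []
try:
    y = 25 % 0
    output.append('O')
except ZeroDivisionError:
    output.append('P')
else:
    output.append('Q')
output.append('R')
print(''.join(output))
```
PR

else block skipped when exception is caught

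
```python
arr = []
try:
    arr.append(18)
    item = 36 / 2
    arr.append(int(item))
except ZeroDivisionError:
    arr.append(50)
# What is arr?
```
[18, 18]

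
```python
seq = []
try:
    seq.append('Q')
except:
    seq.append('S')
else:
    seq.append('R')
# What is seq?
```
['Q', 'R']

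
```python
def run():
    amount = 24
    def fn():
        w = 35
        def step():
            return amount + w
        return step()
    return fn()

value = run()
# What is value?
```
59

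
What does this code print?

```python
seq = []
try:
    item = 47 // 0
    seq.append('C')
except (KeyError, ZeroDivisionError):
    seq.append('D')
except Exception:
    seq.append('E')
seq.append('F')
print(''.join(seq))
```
DF

ZeroDivisionError matches tuple containing it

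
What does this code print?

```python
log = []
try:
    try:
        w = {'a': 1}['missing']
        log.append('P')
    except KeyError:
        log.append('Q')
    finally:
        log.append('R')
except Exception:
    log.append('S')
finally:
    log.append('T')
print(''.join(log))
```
QRT

Both finally blocks run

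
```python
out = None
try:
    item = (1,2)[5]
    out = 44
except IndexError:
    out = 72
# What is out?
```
72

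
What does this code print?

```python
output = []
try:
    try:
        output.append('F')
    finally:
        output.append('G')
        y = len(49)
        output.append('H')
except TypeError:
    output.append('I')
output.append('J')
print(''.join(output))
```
FGIJ

Exception in inner finally caught by outer except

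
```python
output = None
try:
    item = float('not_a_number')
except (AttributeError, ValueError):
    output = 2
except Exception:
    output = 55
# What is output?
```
2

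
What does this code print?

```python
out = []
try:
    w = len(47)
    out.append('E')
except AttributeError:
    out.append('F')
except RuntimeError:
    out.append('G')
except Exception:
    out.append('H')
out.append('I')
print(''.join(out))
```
HI

TypeError not specifically caught, falls to Exception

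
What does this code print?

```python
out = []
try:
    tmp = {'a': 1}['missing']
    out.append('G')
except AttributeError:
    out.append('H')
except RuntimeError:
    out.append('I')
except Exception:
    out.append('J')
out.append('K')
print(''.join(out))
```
JK

KeyError not specifically caught, falls to Exception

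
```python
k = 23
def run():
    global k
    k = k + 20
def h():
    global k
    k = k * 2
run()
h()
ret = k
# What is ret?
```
86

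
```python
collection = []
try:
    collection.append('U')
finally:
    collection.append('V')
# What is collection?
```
['U', 'V']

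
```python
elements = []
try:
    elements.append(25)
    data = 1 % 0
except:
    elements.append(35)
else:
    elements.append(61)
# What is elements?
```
[25, 35]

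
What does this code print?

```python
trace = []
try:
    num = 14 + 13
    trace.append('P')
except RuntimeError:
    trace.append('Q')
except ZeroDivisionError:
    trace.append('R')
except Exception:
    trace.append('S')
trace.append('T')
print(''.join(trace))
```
PT

No exception, try block completes normally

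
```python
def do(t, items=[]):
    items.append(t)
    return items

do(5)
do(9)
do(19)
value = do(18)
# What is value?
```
[5, 9, 19, 18]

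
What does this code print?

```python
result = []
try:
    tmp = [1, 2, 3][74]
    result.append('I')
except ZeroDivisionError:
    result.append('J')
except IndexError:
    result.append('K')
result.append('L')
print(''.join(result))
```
KL

IndexError is caught by its specific handler, not ZeroDivisionError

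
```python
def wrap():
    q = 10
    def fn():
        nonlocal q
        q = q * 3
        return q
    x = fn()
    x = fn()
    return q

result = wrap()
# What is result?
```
90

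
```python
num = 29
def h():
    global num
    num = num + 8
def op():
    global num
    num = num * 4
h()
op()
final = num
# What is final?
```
148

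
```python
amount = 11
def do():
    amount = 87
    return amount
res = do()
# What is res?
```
87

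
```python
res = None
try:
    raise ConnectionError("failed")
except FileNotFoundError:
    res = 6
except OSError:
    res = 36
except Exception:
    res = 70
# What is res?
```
36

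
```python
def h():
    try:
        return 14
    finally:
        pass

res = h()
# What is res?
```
14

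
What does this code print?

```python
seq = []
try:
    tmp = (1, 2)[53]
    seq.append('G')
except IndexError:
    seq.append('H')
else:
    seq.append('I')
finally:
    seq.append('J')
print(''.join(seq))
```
HJ

Exception: except runs, else skipped, finally runs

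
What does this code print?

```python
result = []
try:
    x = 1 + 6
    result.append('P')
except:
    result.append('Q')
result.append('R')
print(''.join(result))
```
PR

No exception, try block completes normally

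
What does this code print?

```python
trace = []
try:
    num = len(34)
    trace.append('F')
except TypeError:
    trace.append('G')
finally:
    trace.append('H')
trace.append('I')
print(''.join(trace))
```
GHI

finally always runs, even after exception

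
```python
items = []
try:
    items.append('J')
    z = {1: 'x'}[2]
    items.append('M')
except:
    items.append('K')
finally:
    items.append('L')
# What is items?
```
['J', 'K', 'L']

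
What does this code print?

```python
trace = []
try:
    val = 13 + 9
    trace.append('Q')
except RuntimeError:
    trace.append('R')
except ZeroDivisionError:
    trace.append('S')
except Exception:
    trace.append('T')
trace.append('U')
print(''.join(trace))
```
QU

No exception, try block completes normally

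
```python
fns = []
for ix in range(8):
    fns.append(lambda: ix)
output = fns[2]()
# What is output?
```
7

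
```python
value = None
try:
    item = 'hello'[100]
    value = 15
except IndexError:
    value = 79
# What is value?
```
79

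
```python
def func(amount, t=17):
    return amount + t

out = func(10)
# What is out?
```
27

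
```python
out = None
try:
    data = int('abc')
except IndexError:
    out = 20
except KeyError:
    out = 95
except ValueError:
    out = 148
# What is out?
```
148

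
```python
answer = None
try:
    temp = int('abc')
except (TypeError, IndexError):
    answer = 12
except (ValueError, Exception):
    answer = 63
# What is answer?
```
63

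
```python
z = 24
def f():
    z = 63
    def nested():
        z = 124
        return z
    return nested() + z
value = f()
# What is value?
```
187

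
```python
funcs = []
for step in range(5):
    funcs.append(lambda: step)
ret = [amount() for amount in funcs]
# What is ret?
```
[4, 4, 4, 4, 4]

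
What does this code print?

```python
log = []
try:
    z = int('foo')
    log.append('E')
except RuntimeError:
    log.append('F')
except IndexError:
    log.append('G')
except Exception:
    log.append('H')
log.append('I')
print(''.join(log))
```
HI

ValueError not specifically caught, falls to Exception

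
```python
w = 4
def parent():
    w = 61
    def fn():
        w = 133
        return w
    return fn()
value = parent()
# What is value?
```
133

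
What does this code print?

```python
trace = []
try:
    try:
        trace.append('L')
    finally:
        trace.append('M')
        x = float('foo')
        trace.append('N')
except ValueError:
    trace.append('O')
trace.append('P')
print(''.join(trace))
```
LMOP

Exception in inner finally caught by outer except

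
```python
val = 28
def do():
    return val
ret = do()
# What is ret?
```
28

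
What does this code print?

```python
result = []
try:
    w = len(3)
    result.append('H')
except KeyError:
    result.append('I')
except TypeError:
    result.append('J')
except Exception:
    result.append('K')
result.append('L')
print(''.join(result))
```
JL

TypeError matches before generic Exception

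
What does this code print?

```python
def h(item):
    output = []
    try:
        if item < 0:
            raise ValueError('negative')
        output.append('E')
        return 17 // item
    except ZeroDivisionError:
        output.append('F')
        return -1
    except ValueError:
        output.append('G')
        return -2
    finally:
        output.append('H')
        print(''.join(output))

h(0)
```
EFH

item=0 causes ZeroDivisionError, caught, finally prints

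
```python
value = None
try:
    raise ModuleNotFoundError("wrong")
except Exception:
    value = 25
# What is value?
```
25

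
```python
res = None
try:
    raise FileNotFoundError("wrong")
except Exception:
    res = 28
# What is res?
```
28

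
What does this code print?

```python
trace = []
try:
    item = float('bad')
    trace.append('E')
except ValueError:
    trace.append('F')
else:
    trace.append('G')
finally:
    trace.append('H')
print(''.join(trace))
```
FH

Exception: except runs, else skipped, finally runs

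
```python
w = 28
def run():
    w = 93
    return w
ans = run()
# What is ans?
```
93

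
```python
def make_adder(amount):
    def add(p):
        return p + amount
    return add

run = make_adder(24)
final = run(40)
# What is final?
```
64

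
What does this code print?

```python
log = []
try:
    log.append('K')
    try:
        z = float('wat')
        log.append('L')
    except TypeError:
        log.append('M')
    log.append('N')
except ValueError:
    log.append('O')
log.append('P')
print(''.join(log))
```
KOP

Inner handler doesn't match, propagates to outer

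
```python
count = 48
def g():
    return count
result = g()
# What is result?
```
48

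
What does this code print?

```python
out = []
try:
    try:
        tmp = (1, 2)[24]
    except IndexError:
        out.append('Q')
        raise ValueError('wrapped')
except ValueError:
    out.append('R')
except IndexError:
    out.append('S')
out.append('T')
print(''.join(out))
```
QRT

ValueError raised and caught, original IndexError not re-raised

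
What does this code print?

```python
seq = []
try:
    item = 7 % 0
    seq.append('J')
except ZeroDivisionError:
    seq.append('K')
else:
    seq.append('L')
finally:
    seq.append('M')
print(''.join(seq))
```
KM

Exception: except runs, else skipped, finally runs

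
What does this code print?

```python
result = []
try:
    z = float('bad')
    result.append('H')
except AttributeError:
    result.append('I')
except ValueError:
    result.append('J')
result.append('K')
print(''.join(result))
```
JK

ValueError is caught by its specific handler, not AttributeError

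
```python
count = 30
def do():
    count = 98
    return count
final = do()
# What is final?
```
98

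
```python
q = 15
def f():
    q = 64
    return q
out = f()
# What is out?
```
64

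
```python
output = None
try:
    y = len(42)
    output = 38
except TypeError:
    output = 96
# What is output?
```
96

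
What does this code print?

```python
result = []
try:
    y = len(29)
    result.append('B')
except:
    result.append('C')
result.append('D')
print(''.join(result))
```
CD

Exception raised in try, caught by bare except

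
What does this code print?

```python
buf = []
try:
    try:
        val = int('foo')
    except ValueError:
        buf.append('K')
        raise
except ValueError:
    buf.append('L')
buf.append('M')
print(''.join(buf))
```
KLM

raise without argument re-raises current exception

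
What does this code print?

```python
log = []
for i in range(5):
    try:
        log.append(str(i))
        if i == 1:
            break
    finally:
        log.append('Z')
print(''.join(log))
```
0Z1Z

finally runs even when breaking out of loop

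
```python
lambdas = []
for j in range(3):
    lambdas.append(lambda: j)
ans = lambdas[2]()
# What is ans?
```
2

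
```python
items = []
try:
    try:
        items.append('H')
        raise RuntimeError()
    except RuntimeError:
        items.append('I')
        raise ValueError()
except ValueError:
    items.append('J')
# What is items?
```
['H', 'I', 'J']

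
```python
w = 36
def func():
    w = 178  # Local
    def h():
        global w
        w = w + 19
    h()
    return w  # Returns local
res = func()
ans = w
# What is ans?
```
55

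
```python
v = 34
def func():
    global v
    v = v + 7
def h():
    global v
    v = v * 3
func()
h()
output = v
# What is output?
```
123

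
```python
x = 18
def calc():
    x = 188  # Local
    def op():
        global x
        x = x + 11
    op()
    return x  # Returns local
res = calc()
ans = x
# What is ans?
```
29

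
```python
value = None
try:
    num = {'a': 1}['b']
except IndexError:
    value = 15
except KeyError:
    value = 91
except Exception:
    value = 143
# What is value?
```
91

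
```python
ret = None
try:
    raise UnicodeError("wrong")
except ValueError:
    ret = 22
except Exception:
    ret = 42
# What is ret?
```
22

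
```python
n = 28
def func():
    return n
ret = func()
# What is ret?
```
28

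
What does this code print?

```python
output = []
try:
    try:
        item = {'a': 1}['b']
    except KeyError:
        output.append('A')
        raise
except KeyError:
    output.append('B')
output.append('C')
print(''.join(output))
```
ABC

raise without argument re-raises current exception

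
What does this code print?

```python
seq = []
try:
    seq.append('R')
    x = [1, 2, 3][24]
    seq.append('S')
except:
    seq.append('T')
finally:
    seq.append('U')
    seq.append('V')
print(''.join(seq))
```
RTUV

Code before exception runs, then except, then all of finally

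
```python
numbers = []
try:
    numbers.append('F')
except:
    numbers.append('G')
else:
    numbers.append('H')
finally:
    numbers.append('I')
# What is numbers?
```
['F', 'H', 'I']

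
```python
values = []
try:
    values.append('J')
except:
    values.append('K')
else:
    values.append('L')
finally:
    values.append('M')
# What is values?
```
['J', 'L', 'M']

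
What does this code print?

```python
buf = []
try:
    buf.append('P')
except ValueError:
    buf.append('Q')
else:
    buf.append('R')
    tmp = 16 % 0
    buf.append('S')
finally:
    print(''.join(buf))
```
PR

Try succeeds, else appends 'R', ZeroDivisionError in else is uncaught, finally prints before exception propagates ('S' never appended)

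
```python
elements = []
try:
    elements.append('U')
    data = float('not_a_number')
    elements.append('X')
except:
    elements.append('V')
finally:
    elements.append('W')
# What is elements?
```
['U', 'V', 'W']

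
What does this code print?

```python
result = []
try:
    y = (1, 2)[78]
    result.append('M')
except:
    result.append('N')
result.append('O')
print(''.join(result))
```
NO

Exception raised in try, caught by bare except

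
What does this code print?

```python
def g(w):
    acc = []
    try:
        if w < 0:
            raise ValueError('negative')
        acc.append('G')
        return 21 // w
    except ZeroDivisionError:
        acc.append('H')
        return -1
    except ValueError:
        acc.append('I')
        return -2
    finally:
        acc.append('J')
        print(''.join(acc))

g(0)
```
GHJ

w=0 causes ZeroDivisionError, caught, finally prints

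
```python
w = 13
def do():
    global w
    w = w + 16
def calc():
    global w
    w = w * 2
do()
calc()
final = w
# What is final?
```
58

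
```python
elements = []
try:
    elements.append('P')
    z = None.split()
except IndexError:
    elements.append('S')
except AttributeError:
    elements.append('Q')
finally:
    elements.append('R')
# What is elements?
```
['P', 'Q', 'R']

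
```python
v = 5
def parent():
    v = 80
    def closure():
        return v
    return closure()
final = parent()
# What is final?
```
80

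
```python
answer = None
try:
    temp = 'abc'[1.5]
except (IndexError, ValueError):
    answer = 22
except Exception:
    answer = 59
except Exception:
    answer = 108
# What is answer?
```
59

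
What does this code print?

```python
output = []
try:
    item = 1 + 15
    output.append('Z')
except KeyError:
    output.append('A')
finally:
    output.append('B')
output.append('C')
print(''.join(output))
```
ZBC

finally runs after normal execution too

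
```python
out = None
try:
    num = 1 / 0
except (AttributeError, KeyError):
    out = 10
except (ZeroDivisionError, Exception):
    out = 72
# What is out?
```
72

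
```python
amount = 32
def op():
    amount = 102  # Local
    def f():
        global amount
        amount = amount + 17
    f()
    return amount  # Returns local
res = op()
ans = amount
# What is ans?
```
49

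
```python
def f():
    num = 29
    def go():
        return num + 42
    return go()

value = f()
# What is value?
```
71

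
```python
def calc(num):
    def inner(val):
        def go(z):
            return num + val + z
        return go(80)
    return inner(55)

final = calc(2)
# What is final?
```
137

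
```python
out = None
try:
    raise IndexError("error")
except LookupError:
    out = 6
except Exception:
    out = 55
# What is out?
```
6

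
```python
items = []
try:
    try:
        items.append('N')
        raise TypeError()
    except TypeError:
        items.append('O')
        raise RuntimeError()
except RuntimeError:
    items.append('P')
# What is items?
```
['N', 'O', 'P']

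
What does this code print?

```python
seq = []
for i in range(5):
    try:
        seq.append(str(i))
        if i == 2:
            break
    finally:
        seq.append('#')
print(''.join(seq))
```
0#1#2#

finally runs even when breaking out of loop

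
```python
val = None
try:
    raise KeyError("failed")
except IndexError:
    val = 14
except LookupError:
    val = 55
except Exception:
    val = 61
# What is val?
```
55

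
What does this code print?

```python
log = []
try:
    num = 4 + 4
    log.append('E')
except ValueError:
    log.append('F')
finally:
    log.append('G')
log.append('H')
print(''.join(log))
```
EGH

finally runs after normal execution too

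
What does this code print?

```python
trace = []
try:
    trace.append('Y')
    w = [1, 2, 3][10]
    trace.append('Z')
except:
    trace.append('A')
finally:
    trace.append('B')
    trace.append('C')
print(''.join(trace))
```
YABC

Code before exception runs, then except, then all of finally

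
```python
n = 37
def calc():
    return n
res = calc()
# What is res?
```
37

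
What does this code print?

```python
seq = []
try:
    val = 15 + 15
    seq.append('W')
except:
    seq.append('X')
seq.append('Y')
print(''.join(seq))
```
WY

No exception, try block completes normally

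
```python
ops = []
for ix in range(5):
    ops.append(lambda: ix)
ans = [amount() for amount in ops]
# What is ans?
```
[4, 4, 4, 4, 4]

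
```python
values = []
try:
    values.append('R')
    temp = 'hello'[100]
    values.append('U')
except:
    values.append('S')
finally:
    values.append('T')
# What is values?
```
['R', 'S', 'T']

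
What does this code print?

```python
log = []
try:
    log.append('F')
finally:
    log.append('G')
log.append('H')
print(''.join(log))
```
FGH

try/finally without except, no exception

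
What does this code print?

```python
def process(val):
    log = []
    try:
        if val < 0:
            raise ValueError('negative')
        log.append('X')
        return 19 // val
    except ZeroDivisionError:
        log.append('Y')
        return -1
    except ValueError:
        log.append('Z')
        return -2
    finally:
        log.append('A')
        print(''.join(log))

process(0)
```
XYA

val=0 causes ZeroDivisionError, caught, finally prints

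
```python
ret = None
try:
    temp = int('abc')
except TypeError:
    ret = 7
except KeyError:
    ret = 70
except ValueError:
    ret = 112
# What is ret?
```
112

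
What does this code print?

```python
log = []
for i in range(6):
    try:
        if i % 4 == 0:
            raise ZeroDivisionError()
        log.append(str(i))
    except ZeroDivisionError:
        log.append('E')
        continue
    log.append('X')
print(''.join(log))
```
E1X2X3XE5X

continue in except skips rest of loop body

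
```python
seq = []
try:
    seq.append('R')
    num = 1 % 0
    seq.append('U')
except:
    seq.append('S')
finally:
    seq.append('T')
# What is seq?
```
['R', 'S', 'T']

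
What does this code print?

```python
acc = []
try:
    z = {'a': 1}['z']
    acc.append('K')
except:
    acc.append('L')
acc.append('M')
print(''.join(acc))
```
LM

Exception raised in try, caught by bare except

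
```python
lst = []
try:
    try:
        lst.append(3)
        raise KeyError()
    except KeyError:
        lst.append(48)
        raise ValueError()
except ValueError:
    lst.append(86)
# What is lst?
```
[3, 48, 86]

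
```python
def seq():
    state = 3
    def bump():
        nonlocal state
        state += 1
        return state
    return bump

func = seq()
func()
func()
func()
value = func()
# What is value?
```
7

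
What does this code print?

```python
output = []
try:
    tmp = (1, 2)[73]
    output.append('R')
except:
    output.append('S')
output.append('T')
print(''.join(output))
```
ST

Exception raised in try, caught by bare except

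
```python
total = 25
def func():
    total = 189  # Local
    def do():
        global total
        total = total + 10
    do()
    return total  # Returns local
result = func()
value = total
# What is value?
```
35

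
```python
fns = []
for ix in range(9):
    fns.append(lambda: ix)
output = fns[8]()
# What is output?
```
8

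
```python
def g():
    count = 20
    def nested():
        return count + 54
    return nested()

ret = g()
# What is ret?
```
74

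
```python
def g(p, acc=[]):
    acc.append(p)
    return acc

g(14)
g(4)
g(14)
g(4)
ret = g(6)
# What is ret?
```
[14, 4, 14, 4, 6]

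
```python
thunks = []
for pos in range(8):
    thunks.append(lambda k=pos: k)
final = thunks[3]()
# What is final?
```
3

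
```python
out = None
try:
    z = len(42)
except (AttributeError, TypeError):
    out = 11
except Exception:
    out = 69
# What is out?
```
11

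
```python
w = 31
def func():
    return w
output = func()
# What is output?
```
31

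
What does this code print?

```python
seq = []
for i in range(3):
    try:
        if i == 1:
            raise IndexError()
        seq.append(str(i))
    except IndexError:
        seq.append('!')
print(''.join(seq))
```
0!2

Exception on i=1 caught, loop continues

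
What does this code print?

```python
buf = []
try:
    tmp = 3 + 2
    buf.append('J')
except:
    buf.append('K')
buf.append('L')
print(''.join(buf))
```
JL

No exception, try block completes normally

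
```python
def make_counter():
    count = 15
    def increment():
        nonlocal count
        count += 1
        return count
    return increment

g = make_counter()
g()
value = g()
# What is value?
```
17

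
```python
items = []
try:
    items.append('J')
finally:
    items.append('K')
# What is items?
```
['J', 'K']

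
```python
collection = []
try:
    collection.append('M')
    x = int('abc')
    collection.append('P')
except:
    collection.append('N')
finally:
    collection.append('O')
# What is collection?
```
['M', 'N', 'O']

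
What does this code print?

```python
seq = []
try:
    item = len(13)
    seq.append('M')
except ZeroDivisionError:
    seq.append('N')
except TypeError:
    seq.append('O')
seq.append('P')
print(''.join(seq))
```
OP

TypeError is caught by its specific handler, not ZeroDivisionError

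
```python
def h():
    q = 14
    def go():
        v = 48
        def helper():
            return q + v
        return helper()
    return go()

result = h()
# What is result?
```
62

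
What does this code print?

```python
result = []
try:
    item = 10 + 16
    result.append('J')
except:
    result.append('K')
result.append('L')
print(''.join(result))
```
JL

No exception, try block completes normally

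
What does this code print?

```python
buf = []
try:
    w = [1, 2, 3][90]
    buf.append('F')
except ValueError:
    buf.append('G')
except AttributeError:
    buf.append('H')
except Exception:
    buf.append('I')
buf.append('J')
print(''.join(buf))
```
IJ

IndexError not specifically caught, falls to Exception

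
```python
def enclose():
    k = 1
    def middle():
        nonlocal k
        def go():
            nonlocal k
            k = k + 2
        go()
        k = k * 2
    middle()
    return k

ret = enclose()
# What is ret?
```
6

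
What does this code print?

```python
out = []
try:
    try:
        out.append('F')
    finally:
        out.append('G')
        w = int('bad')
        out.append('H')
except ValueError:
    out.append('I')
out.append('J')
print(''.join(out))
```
FGIJ

Exception in inner finally caught by outer except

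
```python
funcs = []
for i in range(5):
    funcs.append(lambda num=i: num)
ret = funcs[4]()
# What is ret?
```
4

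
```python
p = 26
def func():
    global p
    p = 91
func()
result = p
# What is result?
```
91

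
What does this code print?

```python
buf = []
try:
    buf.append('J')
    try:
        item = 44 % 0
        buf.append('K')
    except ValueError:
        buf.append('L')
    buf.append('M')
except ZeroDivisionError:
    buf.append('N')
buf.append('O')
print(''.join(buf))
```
JNO

Inner handler doesn't match, propagates to outer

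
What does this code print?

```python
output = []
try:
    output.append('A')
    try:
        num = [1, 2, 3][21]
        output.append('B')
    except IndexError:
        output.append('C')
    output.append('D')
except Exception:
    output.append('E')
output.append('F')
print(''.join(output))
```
ACDF

Inner exception caught by inner handler, outer continues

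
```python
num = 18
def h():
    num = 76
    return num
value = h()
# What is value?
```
76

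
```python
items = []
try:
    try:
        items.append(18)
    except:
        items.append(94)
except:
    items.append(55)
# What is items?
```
[18]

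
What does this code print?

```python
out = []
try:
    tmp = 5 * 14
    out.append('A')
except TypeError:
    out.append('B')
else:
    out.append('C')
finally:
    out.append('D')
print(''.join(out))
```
ACD

else runs before finally when no exception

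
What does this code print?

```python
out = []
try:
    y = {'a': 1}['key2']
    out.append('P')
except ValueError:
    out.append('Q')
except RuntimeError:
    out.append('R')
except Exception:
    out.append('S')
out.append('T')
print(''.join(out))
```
ST

KeyError not specifically caught, falls to Exception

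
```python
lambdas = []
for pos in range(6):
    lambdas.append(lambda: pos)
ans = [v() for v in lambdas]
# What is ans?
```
[5, 5, 5, 5, 5, 5]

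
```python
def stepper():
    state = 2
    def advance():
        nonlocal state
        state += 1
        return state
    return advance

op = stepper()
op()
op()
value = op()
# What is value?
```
5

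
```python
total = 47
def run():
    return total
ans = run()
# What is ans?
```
47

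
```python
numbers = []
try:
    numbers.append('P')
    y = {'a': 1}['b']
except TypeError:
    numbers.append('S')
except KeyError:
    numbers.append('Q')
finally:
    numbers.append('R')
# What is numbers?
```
['P', 'Q', 'R']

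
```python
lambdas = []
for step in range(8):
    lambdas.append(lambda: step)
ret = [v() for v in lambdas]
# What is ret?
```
[7, 7, 7, 7, 7, 7, 7, 7]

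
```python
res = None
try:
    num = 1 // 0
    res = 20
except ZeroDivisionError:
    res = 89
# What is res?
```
89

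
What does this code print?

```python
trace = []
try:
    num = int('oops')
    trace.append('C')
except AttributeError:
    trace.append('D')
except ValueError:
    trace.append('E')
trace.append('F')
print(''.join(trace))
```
EF

ValueError is caught by its specific handler, not AttributeError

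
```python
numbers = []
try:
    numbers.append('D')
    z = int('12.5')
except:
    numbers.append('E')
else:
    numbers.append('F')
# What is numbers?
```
['D', 'E']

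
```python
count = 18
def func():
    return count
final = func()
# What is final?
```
18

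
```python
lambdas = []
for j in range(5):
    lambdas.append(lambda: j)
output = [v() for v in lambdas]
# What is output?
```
[4, 4, 4, 4, 4]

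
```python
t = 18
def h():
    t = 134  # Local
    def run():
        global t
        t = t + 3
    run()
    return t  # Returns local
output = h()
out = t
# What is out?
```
21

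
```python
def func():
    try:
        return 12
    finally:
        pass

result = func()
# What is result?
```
12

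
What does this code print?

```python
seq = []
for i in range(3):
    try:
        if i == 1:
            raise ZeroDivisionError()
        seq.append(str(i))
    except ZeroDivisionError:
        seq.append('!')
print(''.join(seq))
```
0!2

Exception on i=1 caught, loop continues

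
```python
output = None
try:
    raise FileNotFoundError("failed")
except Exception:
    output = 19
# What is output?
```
19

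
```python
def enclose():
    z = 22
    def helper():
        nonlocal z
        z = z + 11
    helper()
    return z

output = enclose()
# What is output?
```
33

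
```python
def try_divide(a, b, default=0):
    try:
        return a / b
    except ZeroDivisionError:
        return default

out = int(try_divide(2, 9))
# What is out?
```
0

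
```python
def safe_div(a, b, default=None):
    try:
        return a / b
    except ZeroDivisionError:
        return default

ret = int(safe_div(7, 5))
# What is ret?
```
1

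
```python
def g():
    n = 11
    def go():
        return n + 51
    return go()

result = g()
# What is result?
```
62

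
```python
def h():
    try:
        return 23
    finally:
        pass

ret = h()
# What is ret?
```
23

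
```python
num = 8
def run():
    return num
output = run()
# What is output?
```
8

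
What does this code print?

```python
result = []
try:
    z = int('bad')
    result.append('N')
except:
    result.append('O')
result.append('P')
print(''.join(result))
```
OP

Exception raised in try, caught by bare except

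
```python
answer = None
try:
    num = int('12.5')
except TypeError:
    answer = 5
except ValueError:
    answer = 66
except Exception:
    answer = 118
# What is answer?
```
66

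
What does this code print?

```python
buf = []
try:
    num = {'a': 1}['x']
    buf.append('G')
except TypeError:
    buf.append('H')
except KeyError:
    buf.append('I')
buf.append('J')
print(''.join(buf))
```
IJ

KeyError is caught by its specific handler, not TypeError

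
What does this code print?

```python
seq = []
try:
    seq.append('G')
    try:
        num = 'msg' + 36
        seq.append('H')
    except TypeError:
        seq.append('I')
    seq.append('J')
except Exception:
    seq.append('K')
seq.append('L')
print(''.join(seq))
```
GIJL

Inner exception caught by inner handler, outer continues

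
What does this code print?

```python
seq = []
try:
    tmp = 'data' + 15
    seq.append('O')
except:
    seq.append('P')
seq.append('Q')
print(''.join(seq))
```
PQ

Exception raised in try, caught by bare except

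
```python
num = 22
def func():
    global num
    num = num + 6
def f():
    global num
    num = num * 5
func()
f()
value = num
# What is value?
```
140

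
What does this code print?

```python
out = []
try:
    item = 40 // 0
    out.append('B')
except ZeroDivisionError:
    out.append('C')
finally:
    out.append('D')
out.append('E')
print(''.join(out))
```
CDE

finally always runs, even after exception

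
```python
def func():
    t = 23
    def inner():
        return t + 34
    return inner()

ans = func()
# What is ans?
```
57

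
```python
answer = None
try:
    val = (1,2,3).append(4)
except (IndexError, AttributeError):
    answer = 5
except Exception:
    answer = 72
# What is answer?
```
5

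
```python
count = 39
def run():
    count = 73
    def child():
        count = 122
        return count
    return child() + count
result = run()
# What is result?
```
195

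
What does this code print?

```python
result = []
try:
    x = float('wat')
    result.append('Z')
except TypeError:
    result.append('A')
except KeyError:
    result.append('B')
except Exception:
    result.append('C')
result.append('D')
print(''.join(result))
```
CD

ValueError not specifically caught, falls to Exception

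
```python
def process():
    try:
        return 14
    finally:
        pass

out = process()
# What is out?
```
14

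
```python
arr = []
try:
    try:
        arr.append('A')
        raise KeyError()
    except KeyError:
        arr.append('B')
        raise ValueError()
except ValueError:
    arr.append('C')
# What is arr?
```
['A', 'B', 'C']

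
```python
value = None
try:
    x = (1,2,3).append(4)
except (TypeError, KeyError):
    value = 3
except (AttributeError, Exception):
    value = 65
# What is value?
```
65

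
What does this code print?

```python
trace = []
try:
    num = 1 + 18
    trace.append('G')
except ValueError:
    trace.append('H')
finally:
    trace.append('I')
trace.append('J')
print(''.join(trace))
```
GIJ

finally runs after normal execution too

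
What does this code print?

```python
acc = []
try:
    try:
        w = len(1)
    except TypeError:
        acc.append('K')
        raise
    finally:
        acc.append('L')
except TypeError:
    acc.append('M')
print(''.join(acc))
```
KLM

finally runs before re-raised exception propagates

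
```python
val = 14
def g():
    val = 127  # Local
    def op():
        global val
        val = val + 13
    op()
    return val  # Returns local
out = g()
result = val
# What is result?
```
27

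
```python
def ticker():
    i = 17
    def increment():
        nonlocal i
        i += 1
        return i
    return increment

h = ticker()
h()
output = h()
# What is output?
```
19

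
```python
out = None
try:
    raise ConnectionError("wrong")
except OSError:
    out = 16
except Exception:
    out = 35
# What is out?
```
16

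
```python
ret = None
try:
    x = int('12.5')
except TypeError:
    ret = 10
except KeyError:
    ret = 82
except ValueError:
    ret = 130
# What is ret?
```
130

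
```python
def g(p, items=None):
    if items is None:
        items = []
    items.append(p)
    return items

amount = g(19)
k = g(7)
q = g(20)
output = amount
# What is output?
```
[19]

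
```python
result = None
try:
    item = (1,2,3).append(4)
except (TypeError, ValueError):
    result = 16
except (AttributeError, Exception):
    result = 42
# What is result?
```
42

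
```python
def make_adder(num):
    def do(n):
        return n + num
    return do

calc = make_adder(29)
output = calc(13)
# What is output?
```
42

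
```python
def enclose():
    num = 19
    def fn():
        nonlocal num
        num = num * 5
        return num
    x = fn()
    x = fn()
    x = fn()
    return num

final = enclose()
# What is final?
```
2375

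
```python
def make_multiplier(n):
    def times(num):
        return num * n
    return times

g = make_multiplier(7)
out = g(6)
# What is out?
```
42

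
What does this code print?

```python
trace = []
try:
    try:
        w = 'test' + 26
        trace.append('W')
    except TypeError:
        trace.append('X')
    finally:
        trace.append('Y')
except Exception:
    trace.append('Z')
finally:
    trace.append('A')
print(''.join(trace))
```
XYA

Both finally blocks run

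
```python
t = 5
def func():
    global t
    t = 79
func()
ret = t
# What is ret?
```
79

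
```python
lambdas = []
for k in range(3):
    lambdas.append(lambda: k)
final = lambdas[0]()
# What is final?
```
2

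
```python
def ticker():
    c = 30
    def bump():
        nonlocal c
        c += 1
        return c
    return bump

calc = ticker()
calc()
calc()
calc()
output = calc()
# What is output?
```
34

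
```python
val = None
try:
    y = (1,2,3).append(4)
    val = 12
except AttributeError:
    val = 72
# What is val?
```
72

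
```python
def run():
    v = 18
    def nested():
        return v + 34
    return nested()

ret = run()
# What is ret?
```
52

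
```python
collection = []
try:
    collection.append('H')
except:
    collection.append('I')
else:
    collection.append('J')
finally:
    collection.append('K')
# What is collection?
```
['H', 'J', 'K']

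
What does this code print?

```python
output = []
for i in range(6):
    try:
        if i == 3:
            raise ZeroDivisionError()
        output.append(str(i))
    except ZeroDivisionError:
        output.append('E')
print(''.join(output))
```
012E45

Exception on i=3 caught, loop continues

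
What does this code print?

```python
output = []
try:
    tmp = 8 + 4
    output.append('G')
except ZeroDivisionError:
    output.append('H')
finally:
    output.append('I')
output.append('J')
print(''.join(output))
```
GIJ

finally runs after normal execution too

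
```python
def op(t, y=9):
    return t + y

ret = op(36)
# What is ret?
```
45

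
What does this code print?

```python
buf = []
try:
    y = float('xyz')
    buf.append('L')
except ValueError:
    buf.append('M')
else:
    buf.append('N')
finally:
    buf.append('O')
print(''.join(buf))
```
MO

Exception: except runs, else skipped, finally runs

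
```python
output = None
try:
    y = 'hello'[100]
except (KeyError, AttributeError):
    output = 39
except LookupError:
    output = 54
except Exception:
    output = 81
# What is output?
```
54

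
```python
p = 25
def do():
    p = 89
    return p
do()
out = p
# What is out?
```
25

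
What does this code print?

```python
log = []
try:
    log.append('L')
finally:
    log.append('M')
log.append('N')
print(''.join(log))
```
LMN

try/finally without except, no exception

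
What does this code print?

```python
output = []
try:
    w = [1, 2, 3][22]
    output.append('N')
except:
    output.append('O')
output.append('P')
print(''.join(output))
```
OP

Exception raised in try, caught by bare except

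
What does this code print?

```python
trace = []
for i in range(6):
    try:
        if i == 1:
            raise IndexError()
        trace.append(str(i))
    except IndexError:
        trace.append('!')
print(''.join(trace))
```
0!2345

Exception on i=1 caught, loop continues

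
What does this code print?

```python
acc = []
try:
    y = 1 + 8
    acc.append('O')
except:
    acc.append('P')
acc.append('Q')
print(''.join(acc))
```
OQ

No exception, try block completes normally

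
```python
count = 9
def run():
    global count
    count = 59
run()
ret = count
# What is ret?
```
59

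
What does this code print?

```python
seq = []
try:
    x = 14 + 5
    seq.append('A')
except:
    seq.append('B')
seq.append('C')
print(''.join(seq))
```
AC

No exception, try block completes normally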